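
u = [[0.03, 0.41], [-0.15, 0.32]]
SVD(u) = [[0.77, 0.64], [0.64, -0.77]] @ diag([0.5249327605634856, 0.13544591868047667]) @ [[-0.14, 0.99], [0.99, 0.14]]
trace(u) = 0.35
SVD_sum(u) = [[-0.06, 0.4],  [-0.05, 0.33]] + [[0.09, 0.01], [-0.10, -0.01]]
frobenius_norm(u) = 0.54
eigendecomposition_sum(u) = [[(0.02+0.16j), 0.21-0.18j], [-0.08+0.07j, (0.16+0.04j)]] + [[0.02-0.16j, 0.20+0.18j], [(-0.08-0.07j), (0.16-0.04j)]]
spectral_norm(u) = 0.52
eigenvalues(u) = [(0.18+0.2j), (0.18-0.2j)]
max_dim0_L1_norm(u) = 0.73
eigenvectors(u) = [[(0.86+0j), (0.86-0j)], [(0.3+0.42j), 0.30-0.42j]]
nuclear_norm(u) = 0.66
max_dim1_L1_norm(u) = 0.47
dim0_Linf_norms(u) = [0.15, 0.41]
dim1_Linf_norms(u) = [0.41, 0.32]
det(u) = 0.07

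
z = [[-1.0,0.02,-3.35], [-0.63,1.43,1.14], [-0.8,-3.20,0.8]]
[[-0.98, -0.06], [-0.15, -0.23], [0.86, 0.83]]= z@[[0.14, -0.08], [-0.24, -0.23], [0.25, 0.04]]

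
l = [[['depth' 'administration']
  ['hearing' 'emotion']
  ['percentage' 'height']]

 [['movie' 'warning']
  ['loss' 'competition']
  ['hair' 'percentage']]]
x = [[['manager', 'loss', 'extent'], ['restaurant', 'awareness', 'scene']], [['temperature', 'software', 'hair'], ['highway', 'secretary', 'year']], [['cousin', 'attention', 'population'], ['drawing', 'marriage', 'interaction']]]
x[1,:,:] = [['temperature', 'software', 'hair'], ['highway', 'secretary', 'year']]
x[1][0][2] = 'hair'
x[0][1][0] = 'restaurant'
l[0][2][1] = 'height'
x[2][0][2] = 'population'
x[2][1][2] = 'interaction'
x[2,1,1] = 'marriage'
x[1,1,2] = 'year'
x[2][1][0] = 'drawing'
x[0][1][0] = 'restaurant'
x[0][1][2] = 'scene'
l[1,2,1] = 'percentage'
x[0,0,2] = 'extent'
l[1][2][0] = 'hair'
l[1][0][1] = 'warning'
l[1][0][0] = 'movie'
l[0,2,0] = 'percentage'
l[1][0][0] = 'movie'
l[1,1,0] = 'loss'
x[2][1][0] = 'drawing'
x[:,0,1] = ['loss', 'software', 'attention']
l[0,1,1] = 'emotion'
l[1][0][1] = 'warning'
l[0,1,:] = ['hearing', 'emotion']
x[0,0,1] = 'loss'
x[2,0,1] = 'attention'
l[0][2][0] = 'percentage'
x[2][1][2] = 'interaction'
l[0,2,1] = 'height'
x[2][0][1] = 'attention'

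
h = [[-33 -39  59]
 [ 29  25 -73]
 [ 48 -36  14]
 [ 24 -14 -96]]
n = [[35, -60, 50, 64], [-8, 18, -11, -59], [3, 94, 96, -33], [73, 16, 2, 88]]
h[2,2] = 14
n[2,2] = 96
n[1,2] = -11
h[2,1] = -36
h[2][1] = -36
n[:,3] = [64, -59, -33, 88]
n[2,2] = 96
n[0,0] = 35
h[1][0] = 29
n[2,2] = 96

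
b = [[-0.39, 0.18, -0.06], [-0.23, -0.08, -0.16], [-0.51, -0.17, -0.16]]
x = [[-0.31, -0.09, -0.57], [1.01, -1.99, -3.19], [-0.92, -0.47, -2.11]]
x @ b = [[0.43, 0.05, 0.12], [1.69, 0.88, 0.77], [1.54, 0.23, 0.47]]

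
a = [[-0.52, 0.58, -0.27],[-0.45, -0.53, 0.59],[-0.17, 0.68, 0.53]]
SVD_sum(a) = [[-0.16, 0.69, -0.09], [0.11, -0.47, 0.06], [-0.14, 0.6, -0.08]] + [[-0.02, -0.0, 0.03], [-0.40, -0.01, 0.63], [-0.28, -0.01, 0.45]] + [[-0.34, -0.11, -0.21], [-0.16, -0.05, -0.10], [0.26, 0.08, 0.16]]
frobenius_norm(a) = 1.51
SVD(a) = [[-0.67, -0.04, -0.74], [0.45, -0.81, -0.36], [-0.59, -0.58, 0.57]] @ diag([1.0660530245867434, 0.9160323454488865, 0.5548114011633769]) @ [[0.23, -0.97, 0.13], [0.53, 0.01, -0.85], [0.81, 0.26, 0.52]]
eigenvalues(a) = [(0.83+0j), (-0.67+0.44j), (-0.67-0.44j)]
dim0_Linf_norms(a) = [0.52, 0.68, 0.59]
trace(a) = -0.52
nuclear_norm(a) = 2.54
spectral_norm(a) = 1.07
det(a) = 0.54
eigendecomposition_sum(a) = [[0.00+0.00j,(-0+0j),(-0.01+0j)], [(-0.08+0j),0.12+0.00j,(0.31+0j)], [(-0.18+0j),0.28+0.00j,(0.71+0j)]] + [[-0.26+0.34j, 0.29+0.45j, -0.13-0.19j], [(-0.19-0.21j), (-0.33+0.13j), (0.14-0.06j)], [(0.01+0.17j), (0.2+0.06j), -0.09-0.03j]] + [[-0.26-0.34j, (0.29-0.45j), (-0.13+0.19j)], [(-0.19+0.21j), (-0.33-0.13j), (0.14+0.06j)], [(0.01-0.17j), 0.20-0.06j, (-0.09+0.03j)]]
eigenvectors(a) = [[(0.01+0j),  (0.79+0j),  (0.79-0j)],[-0.40+0.00j,  -0.10+0.51j,  (-0.1-0.51j)],[-0.92+0.00j,  0.24-0.20j,  0.24+0.20j]]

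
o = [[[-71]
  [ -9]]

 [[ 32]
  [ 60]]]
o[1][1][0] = 60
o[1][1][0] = 60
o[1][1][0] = 60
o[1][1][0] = 60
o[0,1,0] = -9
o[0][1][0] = -9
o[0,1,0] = -9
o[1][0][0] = 32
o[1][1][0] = 60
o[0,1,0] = -9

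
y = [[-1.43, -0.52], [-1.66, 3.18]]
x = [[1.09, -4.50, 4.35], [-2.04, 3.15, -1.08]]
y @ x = [[-0.5, 4.8, -5.66], [-8.3, 17.49, -10.66]]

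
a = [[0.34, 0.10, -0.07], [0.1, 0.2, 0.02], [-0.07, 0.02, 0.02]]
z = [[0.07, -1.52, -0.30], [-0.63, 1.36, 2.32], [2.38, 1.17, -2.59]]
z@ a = [[-0.11,-0.3,-0.04], [-0.24,0.26,0.12], [1.11,0.42,-0.19]]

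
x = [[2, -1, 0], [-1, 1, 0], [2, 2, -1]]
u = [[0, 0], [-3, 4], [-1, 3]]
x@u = [[3, -4], [-3, 4], [-5, 5]]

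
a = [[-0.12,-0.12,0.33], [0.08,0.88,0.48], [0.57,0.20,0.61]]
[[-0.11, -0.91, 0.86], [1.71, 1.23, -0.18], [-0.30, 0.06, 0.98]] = a@[[-1.22, 1.04, -0.05],[2.07, 2.17, -1.35],[-0.03, -1.58, 2.1]]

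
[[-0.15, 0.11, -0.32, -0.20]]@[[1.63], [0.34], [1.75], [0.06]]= [[-0.78]]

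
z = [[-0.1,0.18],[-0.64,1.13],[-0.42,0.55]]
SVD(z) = [[-0.14,-0.09], [-0.88,-0.45], [-0.46,0.89]] @ diag([1.4835010012796412, 0.08381395589221055]) @ [[0.52,-0.86], [-0.86,-0.52]]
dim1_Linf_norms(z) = [0.18, 1.13, 0.55]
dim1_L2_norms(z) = [0.21, 1.3, 0.69]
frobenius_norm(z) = 1.49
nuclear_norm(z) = 1.57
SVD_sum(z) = [[-0.11, 0.18], [-0.67, 1.11], [-0.36, 0.59]] + [[0.01, 0.00], [0.03, 0.02], [-0.06, -0.04]]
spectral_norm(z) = 1.48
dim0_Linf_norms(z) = [0.64, 1.13]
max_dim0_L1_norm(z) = 1.86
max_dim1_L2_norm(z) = 1.3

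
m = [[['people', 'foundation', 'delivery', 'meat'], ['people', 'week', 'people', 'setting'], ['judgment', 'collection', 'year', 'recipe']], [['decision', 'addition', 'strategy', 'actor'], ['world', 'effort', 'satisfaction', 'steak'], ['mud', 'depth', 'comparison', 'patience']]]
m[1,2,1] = 'depth'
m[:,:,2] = [['delivery', 'people', 'year'], ['strategy', 'satisfaction', 'comparison']]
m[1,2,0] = 'mud'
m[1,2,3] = 'patience'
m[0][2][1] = 'collection'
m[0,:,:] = [['people', 'foundation', 'delivery', 'meat'], ['people', 'week', 'people', 'setting'], ['judgment', 'collection', 'year', 'recipe']]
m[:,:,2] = [['delivery', 'people', 'year'], ['strategy', 'satisfaction', 'comparison']]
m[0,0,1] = 'foundation'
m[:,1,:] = [['people', 'week', 'people', 'setting'], ['world', 'effort', 'satisfaction', 'steak']]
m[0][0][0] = 'people'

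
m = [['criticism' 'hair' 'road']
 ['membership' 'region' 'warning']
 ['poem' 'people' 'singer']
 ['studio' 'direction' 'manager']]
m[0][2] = 'road'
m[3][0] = 'studio'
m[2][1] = 'people'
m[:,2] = ['road', 'warning', 'singer', 'manager']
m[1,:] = ['membership', 'region', 'warning']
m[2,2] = 'singer'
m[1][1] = 'region'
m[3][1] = 'direction'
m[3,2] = 'manager'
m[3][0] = 'studio'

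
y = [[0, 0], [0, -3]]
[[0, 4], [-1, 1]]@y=[[0, -12], [0, -3]]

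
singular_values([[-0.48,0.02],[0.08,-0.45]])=[0.52, 0.41]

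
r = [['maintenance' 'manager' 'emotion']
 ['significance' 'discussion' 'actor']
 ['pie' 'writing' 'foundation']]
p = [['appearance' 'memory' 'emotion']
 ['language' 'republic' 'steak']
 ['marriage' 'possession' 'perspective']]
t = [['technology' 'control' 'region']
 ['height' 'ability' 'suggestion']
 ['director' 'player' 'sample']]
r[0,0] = 'maintenance'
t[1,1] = 'ability'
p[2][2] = 'perspective'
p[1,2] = 'steak'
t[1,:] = ['height', 'ability', 'suggestion']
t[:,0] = ['technology', 'height', 'director']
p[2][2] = 'perspective'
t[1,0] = 'height'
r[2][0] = 'pie'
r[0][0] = 'maintenance'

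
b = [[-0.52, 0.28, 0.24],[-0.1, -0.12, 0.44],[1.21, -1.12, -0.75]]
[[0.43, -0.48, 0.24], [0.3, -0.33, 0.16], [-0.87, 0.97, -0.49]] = b @[[-0.91, 1.01, -0.51], [-0.44, 0.49, -0.24], [0.35, -0.39, 0.19]]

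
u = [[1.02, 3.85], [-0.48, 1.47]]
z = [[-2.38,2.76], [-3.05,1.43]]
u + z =[[-1.36, 6.61], [-3.53, 2.90]]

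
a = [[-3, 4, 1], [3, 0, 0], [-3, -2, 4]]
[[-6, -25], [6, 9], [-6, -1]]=a@[[2, 3], [0, -4], [0, 0]]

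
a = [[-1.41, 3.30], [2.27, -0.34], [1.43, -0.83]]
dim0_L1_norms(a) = [5.11, 4.47]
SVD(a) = [[-0.83, -0.53], [0.41, -0.80], [0.37, -0.3]] @ diag([4.1436486893253335, 1.9262854252297201]) @ [[0.64,-0.77],[-0.77,-0.64]]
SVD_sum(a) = [[-2.19, 2.65], [1.09, -1.32], [0.99, -1.19]] + [[0.78,0.65], [1.18,0.98], [0.44,0.36]]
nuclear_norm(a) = 6.07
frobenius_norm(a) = 4.57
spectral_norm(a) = 4.14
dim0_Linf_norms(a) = [2.27, 3.3]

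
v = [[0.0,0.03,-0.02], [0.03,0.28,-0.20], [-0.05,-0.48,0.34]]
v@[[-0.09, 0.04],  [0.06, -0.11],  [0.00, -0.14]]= [[0.00,-0.0], [0.01,-0.0], [-0.02,0.00]]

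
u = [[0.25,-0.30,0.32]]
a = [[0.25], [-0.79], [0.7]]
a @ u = [[0.06, -0.08, 0.08], [-0.20, 0.24, -0.25], [0.18, -0.21, 0.22]]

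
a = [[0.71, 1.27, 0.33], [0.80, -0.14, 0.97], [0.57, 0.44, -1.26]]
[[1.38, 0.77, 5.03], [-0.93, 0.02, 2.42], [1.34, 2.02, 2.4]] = a@[[-0.13, 1.24, 3.10], [1.33, 0.17, 2.16], [-0.66, -0.98, 0.25]]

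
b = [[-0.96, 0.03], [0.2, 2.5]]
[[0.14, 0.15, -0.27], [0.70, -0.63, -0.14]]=b@[[-0.14, -0.16, 0.28], [0.29, -0.24, -0.08]]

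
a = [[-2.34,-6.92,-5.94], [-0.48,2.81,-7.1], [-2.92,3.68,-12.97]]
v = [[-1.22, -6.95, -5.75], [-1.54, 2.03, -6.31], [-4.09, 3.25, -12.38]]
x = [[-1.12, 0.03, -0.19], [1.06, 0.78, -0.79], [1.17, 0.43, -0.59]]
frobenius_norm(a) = 18.37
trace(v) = -11.57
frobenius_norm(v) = 17.60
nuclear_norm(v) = 24.09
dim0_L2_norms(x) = [1.94, 0.89, 1.0]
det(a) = -114.49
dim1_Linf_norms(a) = [6.92, 7.1, 12.97]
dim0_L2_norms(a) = [3.77, 8.33, 15.93]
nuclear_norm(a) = 25.48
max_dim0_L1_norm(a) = 26.01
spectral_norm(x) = 2.20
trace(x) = -0.93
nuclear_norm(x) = 3.15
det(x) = 0.21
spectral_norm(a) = 16.41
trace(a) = -12.50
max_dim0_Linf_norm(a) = 12.97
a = v + x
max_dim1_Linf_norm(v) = 12.38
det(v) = -60.18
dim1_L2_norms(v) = [9.1, 6.81, 13.44]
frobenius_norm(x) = 2.36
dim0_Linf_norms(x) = [1.17, 0.78, 0.79]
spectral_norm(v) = 15.73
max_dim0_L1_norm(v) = 24.44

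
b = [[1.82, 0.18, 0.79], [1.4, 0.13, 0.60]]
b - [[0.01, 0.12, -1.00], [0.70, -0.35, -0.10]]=[[1.81,0.06,1.79],[0.70,0.48,0.70]]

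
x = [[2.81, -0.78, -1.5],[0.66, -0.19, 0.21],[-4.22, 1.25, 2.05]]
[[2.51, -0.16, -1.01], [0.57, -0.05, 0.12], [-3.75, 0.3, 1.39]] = x @ [[0.91, 0.12, -0.03],  [0.12, 0.68, -0.02],  [-0.03, -0.02, 0.63]]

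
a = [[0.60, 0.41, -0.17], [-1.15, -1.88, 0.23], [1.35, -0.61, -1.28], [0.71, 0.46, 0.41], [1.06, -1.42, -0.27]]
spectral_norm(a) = 2.54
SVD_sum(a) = [[0.01, 0.39, 0.07], [-0.06, -1.82, -0.32], [-0.02, -0.77, -0.13], [0.02, 0.54, 0.09], [-0.04, -1.39, -0.24]] + [[0.57, 0.03, -0.28],  [-1.10, -0.06, 0.53],  [1.56, 0.08, -0.76],  [0.43, 0.02, -0.21],  [0.9, 0.05, -0.44]] + [[0.02,-0.01,0.04], [0.01,-0.00,0.01], [-0.19,0.07,-0.39], [0.26,-0.10,0.53], [0.2,-0.08,0.41]]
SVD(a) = [[0.15, 0.25, -0.05], [-0.73, -0.49, -0.02], [-0.31, 0.7, 0.50], [0.21, 0.19, -0.68], [-0.56, 0.4, -0.53]] @ diag([2.5423753245837375, 2.483828635189106, 0.8737408196727225]) @ [[0.03, 0.98, 0.17], [0.9, 0.05, -0.44], [-0.44, 0.17, -0.88]]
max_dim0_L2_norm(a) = 2.51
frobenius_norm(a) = 3.66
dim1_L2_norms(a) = [0.75, 2.22, 1.96, 0.94, 1.79]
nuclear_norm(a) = 5.90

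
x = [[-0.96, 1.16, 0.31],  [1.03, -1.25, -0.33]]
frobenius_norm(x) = 2.26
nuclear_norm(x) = 2.26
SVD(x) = [[-0.68,  0.73], [0.73,  0.68]] @ diag([2.257341164240976, 0.0032966988330972577]) @ [[0.62, -0.76, -0.2],[-0.46, -0.56, 0.69]]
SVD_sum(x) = [[-0.96, 1.16, 0.31],[1.03, -1.25, -0.33]] + [[-0.0, -0.00, 0.0],[-0.00, -0.00, 0.0]]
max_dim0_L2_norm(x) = 1.71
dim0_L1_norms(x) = [1.99, 2.41, 0.64]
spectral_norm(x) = 2.26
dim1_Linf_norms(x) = [1.16, 1.25]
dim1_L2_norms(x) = [1.54, 1.65]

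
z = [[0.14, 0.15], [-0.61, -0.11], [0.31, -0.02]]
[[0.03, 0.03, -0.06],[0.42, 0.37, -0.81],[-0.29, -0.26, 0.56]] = z @ [[-0.87, -0.77, 1.68], [1.00, 0.89, -1.94]]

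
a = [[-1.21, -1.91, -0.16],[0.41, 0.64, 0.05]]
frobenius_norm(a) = 2.39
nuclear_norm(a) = 2.40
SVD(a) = [[-0.95,0.32], [0.32,0.95]] @ diag([2.3912285310282937, 0.005110028988904336]) @ [[0.53,0.84,0.07], [0.63,-0.34,-0.70]]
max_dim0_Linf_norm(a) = 1.91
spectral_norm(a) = 2.39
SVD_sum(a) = [[-1.21, -1.91, -0.16], [0.41, 0.64, 0.05]] + [[0.00,-0.0,-0.00], [0.00,-0.00,-0.00]]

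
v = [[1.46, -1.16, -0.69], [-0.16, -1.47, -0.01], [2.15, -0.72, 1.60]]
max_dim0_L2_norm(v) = 2.6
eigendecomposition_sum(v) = [[0.74+0.63j, (-0.29-0.23j), -0.34+0.43j], [(-0.05-0.01j), (0.02+0j), 0.00-0.03j], [1.07-1.38j, (-0.38+0.54j), 0.80+0.58j]] + [[0.74-0.63j,-0.29+0.23j,-0.34-0.43j], [-0.05+0.01j,0.02-0.00j,0.00+0.03j], [(1.07+1.38j),(-0.38-0.54j),0.80-0.58j]] + [[(-0.03+0j), (-0.57-0j), (-0.01-0j)], [(-0.07+0j), -1.51-0.00j, -0.02-0.00j], [0.00-0.00j, (0.05+0j), 0.00+0.00j]]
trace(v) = 1.59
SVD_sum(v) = [[1.23, -0.71, 0.5], [0.45, -0.26, 0.19], [2.15, -1.23, 0.87]] + [[-0.15,  -0.79,  -0.76], [-0.14,  -0.77,  -0.74], [0.11,  0.62,  0.6]] + [[0.37,  0.34,  -0.43],[-0.47,  -0.44,  0.55],[-0.11,  -0.1,  0.13]]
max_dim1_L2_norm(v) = 2.78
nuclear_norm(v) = 5.95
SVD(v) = [[-0.49, 0.63, 0.61], [-0.18, 0.61, -0.77], [-0.85, -0.49, -0.18]] @ diag([3.081693045653841, 1.7747756008990767, 1.0927669187992788]) @ [[-0.82, 0.47, -0.33], [-0.13, -0.71, -0.69], [0.56, 0.52, -0.65]]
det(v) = -5.98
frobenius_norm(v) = 3.72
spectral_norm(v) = 3.08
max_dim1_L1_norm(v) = 4.47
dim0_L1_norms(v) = [3.77, 3.35, 2.3]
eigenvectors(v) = [[-0.02+0.49j, -0.02-0.49j, (0.36+0j)], [-0.01-0.02j, (-0.01+0.02j), 0.93+0.00j], [0.87+0.00j, 0.87-0.00j, -0.03+0.00j]]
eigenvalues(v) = [(1.56+1.21j), (1.56-1.21j), (-1.53+0j)]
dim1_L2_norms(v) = [1.99, 1.48, 2.78]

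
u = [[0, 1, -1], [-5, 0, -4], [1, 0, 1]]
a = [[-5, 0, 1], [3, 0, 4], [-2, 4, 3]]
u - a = [[5, 1, -2], [-8, 0, -8], [3, -4, -2]]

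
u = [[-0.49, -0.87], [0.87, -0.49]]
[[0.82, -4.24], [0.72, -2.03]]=u @ [[0.23, 0.31], [-1.07, 4.7]]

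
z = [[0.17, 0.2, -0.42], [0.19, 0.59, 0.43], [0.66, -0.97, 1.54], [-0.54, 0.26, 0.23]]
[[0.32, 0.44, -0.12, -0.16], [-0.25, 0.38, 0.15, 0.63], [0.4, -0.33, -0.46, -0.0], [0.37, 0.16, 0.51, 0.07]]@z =[[0.15, 0.40, -0.17], [-0.21, 0.19, 0.64], [-0.30, 0.33, -1.02], [0.39, -0.31, 0.71]]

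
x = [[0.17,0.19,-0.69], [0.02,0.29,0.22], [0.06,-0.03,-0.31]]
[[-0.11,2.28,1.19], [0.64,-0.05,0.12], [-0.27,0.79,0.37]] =x @ [[-2.39, -1.01, 0.63], [2.22, 2.14, 1.28], [0.18, -2.96, -1.21]]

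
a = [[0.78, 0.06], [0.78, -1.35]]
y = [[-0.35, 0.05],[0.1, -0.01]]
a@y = [[-0.27,0.04], [-0.41,0.05]]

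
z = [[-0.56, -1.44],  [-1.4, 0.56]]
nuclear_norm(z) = 3.05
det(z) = -2.33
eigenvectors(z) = [[-0.83, 0.57], [-0.56, -0.82]]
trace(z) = 0.00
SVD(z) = [[-0.98, 0.19], [0.19, 0.98]] @ diag([1.5464337522473746, 1.506433752247375]) @ [[0.19, 0.98], [-0.98, 0.19]]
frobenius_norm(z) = 2.16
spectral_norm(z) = 1.55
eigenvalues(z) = [-1.53, 1.53]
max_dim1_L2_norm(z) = 1.55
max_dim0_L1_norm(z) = 2.0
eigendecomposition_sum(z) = [[-1.04, -0.72], [-0.70, -0.48]] + [[0.48, -0.72],[-0.70, 1.04]]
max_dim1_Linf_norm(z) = 1.44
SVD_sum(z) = [[-0.28, -1.49], [0.05, 0.28]] + [[-0.28, 0.05], [-1.45, 0.28]]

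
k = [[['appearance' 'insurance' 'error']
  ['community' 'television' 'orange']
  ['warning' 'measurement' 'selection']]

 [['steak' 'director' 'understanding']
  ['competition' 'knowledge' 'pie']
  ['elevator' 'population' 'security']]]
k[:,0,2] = ['error', 'understanding']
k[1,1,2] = 'pie'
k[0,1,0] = 'community'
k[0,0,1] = 'insurance'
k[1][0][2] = 'understanding'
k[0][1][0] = 'community'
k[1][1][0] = 'competition'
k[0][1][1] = 'television'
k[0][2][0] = 'warning'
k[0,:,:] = [['appearance', 'insurance', 'error'], ['community', 'television', 'orange'], ['warning', 'measurement', 'selection']]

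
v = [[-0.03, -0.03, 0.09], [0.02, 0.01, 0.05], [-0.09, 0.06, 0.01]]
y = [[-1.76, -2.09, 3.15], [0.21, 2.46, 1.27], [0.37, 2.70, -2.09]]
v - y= [[1.73,2.06,-3.06], [-0.19,-2.45,-1.22], [-0.46,-2.64,2.1]]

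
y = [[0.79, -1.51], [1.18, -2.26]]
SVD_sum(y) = [[0.79, -1.51], [1.18, -2.26]] + [[0.00, 0.0], [-0.0, -0.00]]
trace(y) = -1.47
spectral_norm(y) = 3.07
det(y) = -0.00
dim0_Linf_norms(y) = [1.18, 2.26]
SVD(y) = [[-0.56, -0.83], [-0.83, 0.56]] @ diag([3.06662658664079, 0.0011739283862218558]) @ [[-0.46, 0.89],[-0.89, -0.46]]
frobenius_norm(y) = 3.07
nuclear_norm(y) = 3.07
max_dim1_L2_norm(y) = 2.55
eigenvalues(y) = [0.0, -1.47]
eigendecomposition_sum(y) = [[0.00, -0.0],  [0.00, -0.0]] + [[0.79, -1.51],  [1.18, -2.26]]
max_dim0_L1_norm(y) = 3.77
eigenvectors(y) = [[0.89, 0.56],  [0.46, 0.83]]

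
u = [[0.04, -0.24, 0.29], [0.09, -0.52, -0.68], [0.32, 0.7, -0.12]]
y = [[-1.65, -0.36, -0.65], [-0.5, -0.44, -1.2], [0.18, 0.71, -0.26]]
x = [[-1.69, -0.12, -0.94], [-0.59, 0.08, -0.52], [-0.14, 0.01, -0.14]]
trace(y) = -2.35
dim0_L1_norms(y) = [2.33, 1.51, 2.11]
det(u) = 0.14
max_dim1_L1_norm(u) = 1.29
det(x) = 0.01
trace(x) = -1.75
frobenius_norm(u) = 1.22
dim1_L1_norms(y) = [2.66, 2.14, 1.15]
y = x + u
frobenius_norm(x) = 2.10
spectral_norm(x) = 2.09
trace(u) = -0.60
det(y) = -1.29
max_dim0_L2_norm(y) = 1.73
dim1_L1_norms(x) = [2.75, 1.19, 0.29]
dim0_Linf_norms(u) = [0.32, 0.7, 0.68]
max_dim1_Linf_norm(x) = 1.69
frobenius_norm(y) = 2.40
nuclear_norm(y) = 3.69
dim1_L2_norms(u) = [0.38, 0.86, 0.78]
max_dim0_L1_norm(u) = 1.46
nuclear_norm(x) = 2.31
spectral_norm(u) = 0.97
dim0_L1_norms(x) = [2.42, 0.21, 1.6]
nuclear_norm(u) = 1.88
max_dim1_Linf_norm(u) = 0.7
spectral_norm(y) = 2.12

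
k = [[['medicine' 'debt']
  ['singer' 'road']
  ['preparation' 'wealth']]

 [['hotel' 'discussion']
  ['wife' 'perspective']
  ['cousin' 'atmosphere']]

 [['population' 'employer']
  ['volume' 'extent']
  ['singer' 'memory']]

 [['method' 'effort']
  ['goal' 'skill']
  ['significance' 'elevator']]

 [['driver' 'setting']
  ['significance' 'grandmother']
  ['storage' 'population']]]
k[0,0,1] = 'debt'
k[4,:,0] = ['driver', 'significance', 'storage']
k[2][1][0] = 'volume'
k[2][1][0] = 'volume'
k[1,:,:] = [['hotel', 'discussion'], ['wife', 'perspective'], ['cousin', 'atmosphere']]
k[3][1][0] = 'goal'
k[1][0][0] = 'hotel'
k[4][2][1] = 'population'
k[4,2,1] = 'population'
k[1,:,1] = ['discussion', 'perspective', 'atmosphere']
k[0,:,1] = ['debt', 'road', 'wealth']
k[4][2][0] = 'storage'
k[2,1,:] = ['volume', 'extent']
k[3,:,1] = ['effort', 'skill', 'elevator']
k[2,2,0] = 'singer'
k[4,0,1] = 'setting'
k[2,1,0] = 'volume'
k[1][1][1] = 'perspective'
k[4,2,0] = 'storage'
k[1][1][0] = 'wife'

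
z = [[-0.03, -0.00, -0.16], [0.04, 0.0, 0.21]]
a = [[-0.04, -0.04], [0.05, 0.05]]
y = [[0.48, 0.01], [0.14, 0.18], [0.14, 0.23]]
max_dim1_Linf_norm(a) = 0.05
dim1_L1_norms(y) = [0.49, 0.32, 0.37]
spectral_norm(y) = 0.54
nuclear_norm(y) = 0.79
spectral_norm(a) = 0.09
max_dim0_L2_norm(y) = 0.52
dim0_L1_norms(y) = [0.76, 0.42]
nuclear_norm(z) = 0.27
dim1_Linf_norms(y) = [0.48, 0.18, 0.23]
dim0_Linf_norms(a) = [0.05, 0.05]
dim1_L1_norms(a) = [0.08, 0.1]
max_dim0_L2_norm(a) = 0.06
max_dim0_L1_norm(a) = 0.09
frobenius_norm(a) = 0.09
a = z @ y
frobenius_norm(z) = 0.27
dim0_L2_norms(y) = [0.52, 0.29]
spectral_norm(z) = 0.27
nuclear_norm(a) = 0.09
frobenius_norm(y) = 0.60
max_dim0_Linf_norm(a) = 0.05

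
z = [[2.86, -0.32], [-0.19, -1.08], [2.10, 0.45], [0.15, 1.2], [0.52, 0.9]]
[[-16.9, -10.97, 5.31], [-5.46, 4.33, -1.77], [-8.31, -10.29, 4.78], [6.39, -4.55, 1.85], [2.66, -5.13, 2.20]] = z@[[-5.24, -4.2, 2.0], [5.98, -3.27, 1.29]]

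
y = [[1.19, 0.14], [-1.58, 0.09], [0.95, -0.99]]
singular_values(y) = [2.24, 0.89]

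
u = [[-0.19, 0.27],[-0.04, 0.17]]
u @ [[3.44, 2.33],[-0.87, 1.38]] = [[-0.89,-0.07], [-0.29,0.14]]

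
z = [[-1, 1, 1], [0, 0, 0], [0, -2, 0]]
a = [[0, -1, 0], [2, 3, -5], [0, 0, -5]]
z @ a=[[2, 4, -10], [0, 0, 0], [-4, -6, 10]]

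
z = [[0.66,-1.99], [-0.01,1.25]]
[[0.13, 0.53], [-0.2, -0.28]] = z @ [[-0.29, 0.14], [-0.16, -0.22]]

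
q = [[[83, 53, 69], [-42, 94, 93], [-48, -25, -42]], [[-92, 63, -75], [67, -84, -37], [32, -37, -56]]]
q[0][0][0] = 83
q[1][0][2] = -75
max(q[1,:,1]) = 63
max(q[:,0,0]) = 83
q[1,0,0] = -92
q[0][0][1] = 53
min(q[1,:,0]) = -92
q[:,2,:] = [[-48, -25, -42], [32, -37, -56]]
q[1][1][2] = -37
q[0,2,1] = -25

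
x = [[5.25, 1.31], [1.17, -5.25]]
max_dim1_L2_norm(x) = 5.41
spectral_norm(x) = 5.46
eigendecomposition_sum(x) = [[5.32, 0.66], [0.58, 0.07]] + [[-0.07, 0.66],[0.58, -5.32]]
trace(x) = 0.00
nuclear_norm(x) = 10.79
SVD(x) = [[-0.78, 0.62], [0.62, 0.78]] @ diag([5.46445085249648, 5.324450852496481]) @ [[-0.62, -0.78], [0.78, -0.62]]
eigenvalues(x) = [5.39, -5.39]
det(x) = -29.10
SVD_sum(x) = [[2.66, 3.36], [-2.10, -2.66]] + [[2.59, -2.05], [3.27, -2.59]]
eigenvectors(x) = [[0.99,  -0.12],[0.11,  0.99]]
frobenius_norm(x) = 7.63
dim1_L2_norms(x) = [5.41, 5.38]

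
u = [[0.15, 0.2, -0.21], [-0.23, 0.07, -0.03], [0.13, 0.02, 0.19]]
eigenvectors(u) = [[-0.72+0.00j, -0.72-0.00j, (-0.32+0j)], [(0.1-0.6j), (0.1+0.6j), 0.69+0.00j], [0.03+0.34j, (0.03-0.34j), 0.65+0.00j]]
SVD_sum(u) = [[0.15, 0.18, -0.23], [-0.02, -0.02, 0.03], [-0.03, -0.04, 0.05]] + [[0.01, -0.0, 0.00], [-0.19, 0.02, -0.11], [0.18, -0.02, 0.10]] + [[-0.01,0.03,0.02], [-0.02,0.07,0.04], [-0.02,0.08,0.05]]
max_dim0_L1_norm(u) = 0.51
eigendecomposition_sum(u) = [[0.08+0.13j, 0.11-0.03j, -0.08+0.09j], [-0.12+0.05j, 0.01+0.10j, -0.07-0.08j], [(0.06-0.04j), (-0.02-0.05j), 0.05+0.03j]] + [[(0.08-0.13j), (0.11+0.03j), -0.08-0.09j],  [(-0.12-0.05j), (0.01-0.1j), (-0.07+0.08j)],  [(0.06+0.04j), -0.02+0.05j, (0.05-0.03j)]] + [[(-0.01-0j), (-0.03-0j), -0.05-0.00j], [(0.01+0j), 0.06+0.00j, (0.1+0j)], [0.01+0.00j, (0.05+0j), 0.10+0.00j]]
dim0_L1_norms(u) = [0.51, 0.29, 0.43]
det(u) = 0.01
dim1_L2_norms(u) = [0.33, 0.24, 0.23]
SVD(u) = [[-0.97, 0.03, 0.23],[0.14, -0.74, 0.66],[0.19, 0.67, 0.72]] @ diag([0.3344274094421318, 0.30054985775753407, 0.12856162263969317]) @ [[-0.45, -0.54, 0.71], [0.87, -0.11, 0.48], [-0.18, 0.83, 0.52]]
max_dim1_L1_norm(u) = 0.56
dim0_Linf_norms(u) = [0.23, 0.2, 0.21]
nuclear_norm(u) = 0.76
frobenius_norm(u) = 0.47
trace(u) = 0.41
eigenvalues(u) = [(0.13+0.27j), (0.13-0.27j), (0.15+0j)]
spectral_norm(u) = 0.33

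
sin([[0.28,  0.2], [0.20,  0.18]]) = [[0.27, 0.19], [0.19, 0.17]]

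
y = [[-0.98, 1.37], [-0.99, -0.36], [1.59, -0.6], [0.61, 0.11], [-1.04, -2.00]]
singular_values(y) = [2.54, 2.42]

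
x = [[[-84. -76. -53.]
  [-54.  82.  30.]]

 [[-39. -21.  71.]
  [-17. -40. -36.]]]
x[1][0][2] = 71.0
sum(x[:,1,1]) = 42.0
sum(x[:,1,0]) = -71.0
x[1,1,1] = -40.0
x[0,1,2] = 30.0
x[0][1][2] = 30.0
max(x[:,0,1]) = -21.0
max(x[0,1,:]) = 82.0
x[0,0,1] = -76.0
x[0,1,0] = -54.0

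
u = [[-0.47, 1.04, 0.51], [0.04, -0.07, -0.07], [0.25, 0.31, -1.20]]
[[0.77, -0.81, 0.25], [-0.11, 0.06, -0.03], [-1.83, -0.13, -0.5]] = u@[[-0.23, 0.97, -0.08], [-0.08, -0.44, 0.01], [1.46, 0.2, 0.40]]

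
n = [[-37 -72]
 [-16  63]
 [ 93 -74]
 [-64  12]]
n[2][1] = -74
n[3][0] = -64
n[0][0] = -37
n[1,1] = 63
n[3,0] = -64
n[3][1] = 12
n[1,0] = -16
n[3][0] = -64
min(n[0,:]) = -72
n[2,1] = -74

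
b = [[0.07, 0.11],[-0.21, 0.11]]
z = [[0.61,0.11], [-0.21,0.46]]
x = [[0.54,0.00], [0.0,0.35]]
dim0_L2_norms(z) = [0.65, 0.47]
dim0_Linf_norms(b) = [0.21, 0.11]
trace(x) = 0.89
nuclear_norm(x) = 0.89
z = x + b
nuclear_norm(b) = 0.37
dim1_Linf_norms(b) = [0.11, 0.21]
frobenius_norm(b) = 0.27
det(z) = 0.30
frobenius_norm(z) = 0.80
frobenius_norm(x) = 0.64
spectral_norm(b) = 0.24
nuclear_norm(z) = 1.12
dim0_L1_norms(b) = [0.28, 0.22]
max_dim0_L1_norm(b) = 0.28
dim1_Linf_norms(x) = [0.54, 0.35]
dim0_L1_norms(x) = [0.54, 0.35]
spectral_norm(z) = 0.65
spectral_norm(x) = 0.54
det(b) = 0.03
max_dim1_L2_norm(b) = 0.24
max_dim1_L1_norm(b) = 0.32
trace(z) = 1.07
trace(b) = 0.18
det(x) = 0.19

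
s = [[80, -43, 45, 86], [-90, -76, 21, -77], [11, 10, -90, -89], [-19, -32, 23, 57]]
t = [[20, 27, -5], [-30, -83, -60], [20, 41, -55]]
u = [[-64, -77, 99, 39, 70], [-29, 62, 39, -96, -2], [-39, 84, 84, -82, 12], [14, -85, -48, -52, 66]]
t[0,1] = 27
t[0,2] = -5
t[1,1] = -83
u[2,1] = 84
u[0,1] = -77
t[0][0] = 20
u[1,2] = 39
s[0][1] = -43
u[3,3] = -52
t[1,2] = -60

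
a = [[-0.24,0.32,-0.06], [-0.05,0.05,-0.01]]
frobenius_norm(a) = 0.41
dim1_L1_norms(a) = [0.62, 0.11]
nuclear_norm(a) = 0.42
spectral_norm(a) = 0.41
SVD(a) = [[-0.99, -0.17], [-0.17, 0.99]] @ diag([0.410612627577499, 0.009862559196377813]) @ [[0.6, -0.79, 0.15], [-0.80, -0.60, 0.05]]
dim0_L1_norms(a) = [0.29, 0.37, 0.07]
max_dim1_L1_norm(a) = 0.62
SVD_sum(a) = [[-0.24, 0.32, -0.06], [-0.04, 0.06, -0.01]] + [[0.0, 0.0, -0.0], [-0.01, -0.01, 0.00]]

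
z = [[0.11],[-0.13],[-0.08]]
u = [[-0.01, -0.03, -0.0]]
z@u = [[-0.0, -0.00, 0.00], [0.0, 0.0, 0.00], [0.0, 0.0, 0.0]]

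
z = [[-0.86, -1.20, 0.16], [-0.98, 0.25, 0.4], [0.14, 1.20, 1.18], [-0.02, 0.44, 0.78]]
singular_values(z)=[2.12, 1.48, 0.59]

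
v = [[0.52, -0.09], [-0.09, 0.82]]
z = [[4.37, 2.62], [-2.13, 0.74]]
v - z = [[-3.85,-2.71], [2.04,0.08]]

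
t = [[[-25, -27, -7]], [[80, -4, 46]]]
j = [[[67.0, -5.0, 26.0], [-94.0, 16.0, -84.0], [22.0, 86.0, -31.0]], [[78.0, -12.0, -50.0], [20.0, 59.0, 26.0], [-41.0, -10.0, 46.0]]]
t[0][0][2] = -7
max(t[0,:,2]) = -7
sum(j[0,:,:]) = 3.0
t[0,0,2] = -7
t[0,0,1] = -27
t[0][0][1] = -27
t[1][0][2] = 46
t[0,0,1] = -27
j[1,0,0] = 78.0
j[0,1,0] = -94.0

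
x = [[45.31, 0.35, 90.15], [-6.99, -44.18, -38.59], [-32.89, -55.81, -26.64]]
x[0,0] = 45.31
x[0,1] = 0.35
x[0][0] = 45.31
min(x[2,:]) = -55.81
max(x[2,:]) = -26.64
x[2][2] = -26.64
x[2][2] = -26.64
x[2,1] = -55.81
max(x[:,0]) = 45.31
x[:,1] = [0.35, -44.18, -55.81]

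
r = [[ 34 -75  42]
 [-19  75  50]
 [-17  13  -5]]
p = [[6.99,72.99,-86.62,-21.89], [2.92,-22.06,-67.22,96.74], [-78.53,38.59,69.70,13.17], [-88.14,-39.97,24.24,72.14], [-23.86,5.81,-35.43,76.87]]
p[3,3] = 72.14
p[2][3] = 13.17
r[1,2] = 50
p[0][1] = 72.99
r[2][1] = 13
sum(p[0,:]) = -28.530000000000015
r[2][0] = -17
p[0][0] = 6.99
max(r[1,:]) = 75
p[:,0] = [6.99, 2.92, -78.53, -88.14, -23.86]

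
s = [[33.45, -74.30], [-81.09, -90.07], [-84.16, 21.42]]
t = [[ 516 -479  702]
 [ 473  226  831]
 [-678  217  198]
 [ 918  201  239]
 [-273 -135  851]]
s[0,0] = 33.45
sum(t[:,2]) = 2821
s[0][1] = -74.3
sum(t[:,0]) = 956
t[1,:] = [473, 226, 831]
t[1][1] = 226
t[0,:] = [516, -479, 702]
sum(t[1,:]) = 1530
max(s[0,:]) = 33.45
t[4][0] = -273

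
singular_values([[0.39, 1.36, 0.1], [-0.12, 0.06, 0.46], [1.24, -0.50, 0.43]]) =[1.47, 1.36, 0.47]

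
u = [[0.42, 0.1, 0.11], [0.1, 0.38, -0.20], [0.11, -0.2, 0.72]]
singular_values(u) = [0.82, 0.5, 0.2]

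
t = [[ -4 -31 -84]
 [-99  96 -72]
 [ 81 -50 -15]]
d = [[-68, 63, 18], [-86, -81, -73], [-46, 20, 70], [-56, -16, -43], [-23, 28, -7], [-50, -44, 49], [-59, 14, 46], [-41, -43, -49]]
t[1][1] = 96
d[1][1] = -81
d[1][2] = -73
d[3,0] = -56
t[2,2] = -15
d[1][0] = -86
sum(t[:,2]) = -171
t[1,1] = 96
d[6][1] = 14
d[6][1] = 14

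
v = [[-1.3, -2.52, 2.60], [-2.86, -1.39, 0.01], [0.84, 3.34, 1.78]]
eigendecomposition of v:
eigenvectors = [[0.71+0.00j, (-0.31+0.51j), -0.31-0.51j], [(0.59+0j), 0.04-0.45j, (0.04+0.45j)], [-0.39+0.00j, -0.66+0.00j, -0.66-0.00j]]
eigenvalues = [(-4.83+0j), (1.96+1.63j), (1.96-1.63j)]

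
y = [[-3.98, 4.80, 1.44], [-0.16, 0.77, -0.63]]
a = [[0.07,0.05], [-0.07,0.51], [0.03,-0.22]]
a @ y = [[-0.29,0.37,0.07], [0.2,0.06,-0.42], [-0.08,-0.03,0.18]]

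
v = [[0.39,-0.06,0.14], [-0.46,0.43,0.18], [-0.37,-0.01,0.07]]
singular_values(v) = [0.79, 0.32, 0.15]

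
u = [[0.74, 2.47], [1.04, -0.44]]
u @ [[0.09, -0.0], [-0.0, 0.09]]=[[0.07, 0.22], [0.09, -0.04]]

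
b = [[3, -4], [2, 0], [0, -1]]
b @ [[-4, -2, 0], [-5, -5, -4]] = [[8, 14, 16], [-8, -4, 0], [5, 5, 4]]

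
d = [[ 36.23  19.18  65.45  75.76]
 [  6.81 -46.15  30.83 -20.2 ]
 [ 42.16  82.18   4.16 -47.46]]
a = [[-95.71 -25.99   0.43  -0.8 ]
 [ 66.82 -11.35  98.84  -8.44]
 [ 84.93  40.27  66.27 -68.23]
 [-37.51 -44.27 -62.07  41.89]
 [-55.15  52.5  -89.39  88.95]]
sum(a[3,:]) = -101.96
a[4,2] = -89.39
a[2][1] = 40.27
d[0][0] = 36.23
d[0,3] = 75.76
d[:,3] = [75.76, -20.2, -47.46]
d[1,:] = [6.81, -46.15, 30.83, -20.2]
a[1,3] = -8.44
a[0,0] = -95.71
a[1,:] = [66.82, -11.35, 98.84, -8.44]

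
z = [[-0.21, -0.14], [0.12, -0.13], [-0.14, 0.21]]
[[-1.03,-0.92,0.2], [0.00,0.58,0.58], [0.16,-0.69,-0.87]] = z@[[3.05,4.55,1.25], [2.81,-0.27,-3.32]]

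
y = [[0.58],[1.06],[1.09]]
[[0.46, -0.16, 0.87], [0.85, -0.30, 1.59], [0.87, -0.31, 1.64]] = y@[[0.80, -0.28, 1.5]]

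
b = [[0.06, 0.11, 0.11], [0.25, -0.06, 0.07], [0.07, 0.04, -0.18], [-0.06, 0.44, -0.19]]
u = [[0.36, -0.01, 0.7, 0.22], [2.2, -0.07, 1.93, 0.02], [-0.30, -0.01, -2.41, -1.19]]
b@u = [[0.23, -0.01, -0.01, -0.12], [-0.06, 0.0, -0.11, -0.03], [0.17, -0.00, 0.56, 0.23], [1.0, -0.03, 1.27, 0.22]]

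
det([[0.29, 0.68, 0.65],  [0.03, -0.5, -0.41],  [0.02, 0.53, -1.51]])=0.324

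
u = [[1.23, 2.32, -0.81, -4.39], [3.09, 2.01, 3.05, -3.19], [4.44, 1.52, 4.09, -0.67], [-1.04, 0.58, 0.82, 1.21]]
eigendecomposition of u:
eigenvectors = [[(0.01-0.18j), (0.01+0.18j), (-0.56+0j), -0.56-0.00j], [(-0.57-0.07j), -0.57+0.07j, (-0.09-0.51j), (-0.09+0.51j)], [-0.76+0.00j, -0.76-0.00j, (0.44+0.24j), (0.44-0.24j)], [(-0.22+0.11j), -0.22-0.11j, -0.37-0.17j, -0.37+0.17j]]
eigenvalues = [(4.96+1.26j), (4.96-1.26j), (-0.69+1.12j), (-0.69-1.12j)]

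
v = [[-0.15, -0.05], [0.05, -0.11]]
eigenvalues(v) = [(-0.13+0.05j), (-0.13-0.05j)]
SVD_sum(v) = [[-0.15, -0.03], [0.03, 0.01]] + [[0.00, -0.02],  [0.02, -0.12]]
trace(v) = -0.26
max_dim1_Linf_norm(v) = 0.15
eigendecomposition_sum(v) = [[(-0.08-0.01j), -0.02-0.07j], [(0.02+0.07j), -0.06+0.05j]] + [[(-0.08+0.01j), (-0.02+0.07j)],  [(0.02-0.07j), -0.05-0.05j]]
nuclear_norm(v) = 0.28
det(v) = 0.02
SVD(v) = [[-0.98, 0.18], [0.18, 0.98]] @ diag([0.1592838827718412, 0.1192838827718412]) @ [[0.98, 0.18], [0.18, -0.98]]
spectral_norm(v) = 0.16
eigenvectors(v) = [[-0.71+0.00j, (-0.71-0j)],[(0.28+0.65j), 0.28-0.65j]]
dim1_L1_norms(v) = [0.2, 0.16]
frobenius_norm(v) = 0.20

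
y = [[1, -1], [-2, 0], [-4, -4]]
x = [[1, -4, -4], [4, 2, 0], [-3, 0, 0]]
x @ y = [[25, 15], [0, -4], [-3, 3]]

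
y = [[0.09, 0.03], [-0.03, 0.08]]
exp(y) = [[1.09, 0.03], [-0.03, 1.08]]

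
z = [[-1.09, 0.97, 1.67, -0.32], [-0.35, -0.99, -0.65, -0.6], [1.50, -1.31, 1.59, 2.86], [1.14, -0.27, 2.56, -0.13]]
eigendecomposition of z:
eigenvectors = [[(-0.19+0j), (0.89+0j), 0.89-0.00j, (0.67+0j)], [(0.18+0j), 0.10-0.00j, 0.10+0.00j, (0.59+0j)], [(-0.8+0j), -0.40+0.09j, (-0.4-0.09j), -0.36+0.00j], [(-0.54+0j), (0.04-0.13j), 0.04+0.13j, (0.28+0j)]]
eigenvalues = [(4.16+0j), (-1.75+0.21j), (-1.75-0.21j), (-1.27+0j)]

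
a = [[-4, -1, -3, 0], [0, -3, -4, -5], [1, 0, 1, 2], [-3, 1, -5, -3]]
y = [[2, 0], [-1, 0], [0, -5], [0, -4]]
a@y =[[-7, 15], [3, 40], [2, -13], [-7, 37]]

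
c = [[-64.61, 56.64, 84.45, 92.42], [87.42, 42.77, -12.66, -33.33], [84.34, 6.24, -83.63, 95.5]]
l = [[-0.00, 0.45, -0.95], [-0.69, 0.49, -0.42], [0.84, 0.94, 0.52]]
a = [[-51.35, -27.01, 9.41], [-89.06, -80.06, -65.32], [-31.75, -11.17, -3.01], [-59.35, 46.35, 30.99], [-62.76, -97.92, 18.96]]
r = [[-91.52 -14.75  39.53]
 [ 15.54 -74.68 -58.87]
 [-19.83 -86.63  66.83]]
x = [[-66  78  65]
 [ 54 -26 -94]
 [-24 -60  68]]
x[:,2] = [65, -94, 68]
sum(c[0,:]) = 168.9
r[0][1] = -14.75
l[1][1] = 0.488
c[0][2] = 84.45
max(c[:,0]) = 87.42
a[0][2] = 9.41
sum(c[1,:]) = 84.2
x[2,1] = -60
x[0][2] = 65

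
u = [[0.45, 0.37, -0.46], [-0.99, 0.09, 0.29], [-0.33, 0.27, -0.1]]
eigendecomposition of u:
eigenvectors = [[0.03-0.27j, 0.03+0.27j, (0.28+0j)], [(0.81+0j), 0.81-0.00j, (0.59+0j)], [0.50-0.15j, 0.50+0.15j, (0.76+0j)]]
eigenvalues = [(0.23+0.28j), (0.23-0.28j), (-0.02+0j)]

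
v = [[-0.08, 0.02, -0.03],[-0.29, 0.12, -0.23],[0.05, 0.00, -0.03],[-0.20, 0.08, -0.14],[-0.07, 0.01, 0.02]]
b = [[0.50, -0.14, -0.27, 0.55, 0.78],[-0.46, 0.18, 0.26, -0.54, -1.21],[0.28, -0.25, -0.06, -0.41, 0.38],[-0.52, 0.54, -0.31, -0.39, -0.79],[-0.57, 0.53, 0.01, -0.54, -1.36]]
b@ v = [[-0.18, 0.05, -0.04], [0.19, -0.04, 0.02], [0.10, -0.05, 0.12], [0.00, 0.02, -0.06], [0.10, -0.0, -0.06]]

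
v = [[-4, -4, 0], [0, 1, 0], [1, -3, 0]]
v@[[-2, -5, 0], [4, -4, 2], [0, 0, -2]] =[[-8, 36, -8], [4, -4, 2], [-14, 7, -6]]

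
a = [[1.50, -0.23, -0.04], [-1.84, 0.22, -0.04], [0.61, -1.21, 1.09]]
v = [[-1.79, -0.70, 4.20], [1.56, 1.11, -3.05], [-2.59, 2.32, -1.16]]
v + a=[[-0.29, -0.93, 4.16], [-0.28, 1.33, -3.09], [-1.98, 1.11, -0.07]]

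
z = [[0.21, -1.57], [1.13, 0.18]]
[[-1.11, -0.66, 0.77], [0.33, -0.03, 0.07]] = z @ [[0.18,  -0.09,  0.14], [0.73,  0.41,  -0.47]]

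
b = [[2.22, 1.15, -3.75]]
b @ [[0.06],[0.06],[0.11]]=[[-0.21]]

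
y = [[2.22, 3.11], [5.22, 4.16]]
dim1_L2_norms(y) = [3.82, 6.67]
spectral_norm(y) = 7.64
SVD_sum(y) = [[2.76, 2.52],[4.92, 4.49]] + [[-0.54, 0.59], [0.30, -0.33]]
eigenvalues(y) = [-0.95, 7.33]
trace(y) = 6.38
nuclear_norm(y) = 8.55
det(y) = -7.00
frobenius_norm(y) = 7.69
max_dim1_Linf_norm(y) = 5.22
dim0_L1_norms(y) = [7.44, 7.27]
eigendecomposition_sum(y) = [[-0.59, 0.36],[0.60, -0.37]] + [[2.81, 2.75], [4.62, 4.53]]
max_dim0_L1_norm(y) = 7.44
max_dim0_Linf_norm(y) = 5.22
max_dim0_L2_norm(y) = 5.67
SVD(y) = [[-0.49, -0.87], [-0.87, 0.49]] @ diag([7.636391053132777, 0.9165324236674209]) @ [[-0.74, -0.67], [0.67, -0.74]]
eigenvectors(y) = [[-0.70, -0.52], [0.71, -0.85]]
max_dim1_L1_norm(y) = 9.38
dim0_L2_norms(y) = [5.67, 5.19]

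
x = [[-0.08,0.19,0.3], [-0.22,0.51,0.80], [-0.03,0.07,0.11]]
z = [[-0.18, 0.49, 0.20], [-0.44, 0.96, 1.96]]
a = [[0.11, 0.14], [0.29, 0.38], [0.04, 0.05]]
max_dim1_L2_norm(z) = 2.23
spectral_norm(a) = 0.51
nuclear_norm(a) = 0.52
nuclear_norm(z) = 2.63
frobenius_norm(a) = 0.51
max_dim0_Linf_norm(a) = 0.38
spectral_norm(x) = 1.05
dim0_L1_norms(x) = [0.33, 0.77, 1.21]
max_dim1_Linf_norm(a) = 0.38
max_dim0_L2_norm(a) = 0.41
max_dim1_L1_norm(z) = 3.36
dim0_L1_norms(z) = [0.62, 1.45, 2.16]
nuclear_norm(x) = 1.05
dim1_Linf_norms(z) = [0.49, 1.96]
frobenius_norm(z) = 2.30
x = a @ z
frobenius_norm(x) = 1.05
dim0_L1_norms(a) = [0.44, 0.57]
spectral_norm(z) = 2.27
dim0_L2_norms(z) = [0.48, 1.08, 1.97]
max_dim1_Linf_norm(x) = 0.8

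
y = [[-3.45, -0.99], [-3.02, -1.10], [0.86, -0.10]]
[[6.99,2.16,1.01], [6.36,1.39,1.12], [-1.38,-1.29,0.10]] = y @ [[-1.73, -1.25, 0.0], [-1.03, 2.17, -1.02]]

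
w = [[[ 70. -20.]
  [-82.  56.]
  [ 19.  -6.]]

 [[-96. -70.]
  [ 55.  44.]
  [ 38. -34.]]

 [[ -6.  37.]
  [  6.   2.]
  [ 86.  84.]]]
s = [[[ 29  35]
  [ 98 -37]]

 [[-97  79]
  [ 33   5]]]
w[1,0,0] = -96.0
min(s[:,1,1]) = -37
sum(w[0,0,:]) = 50.0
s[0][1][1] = -37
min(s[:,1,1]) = -37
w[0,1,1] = 56.0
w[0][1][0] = -82.0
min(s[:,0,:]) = -97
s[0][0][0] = 29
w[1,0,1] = -70.0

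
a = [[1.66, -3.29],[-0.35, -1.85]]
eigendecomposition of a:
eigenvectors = [[1.0, 0.65], [-0.09, 0.76]]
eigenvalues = [1.96, -2.15]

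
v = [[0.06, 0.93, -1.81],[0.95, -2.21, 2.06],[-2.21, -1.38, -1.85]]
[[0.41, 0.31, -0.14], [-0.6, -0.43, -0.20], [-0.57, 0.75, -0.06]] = v@[[0.17, -0.14, -0.19],[0.26, -0.05, 0.15],[-0.09, -0.20, 0.15]]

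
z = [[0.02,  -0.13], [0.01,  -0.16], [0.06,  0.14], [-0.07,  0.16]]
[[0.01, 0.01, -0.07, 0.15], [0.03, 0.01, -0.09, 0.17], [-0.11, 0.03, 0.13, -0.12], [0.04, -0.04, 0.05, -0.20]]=z @ [[-1.19, 0.55, 0.67, 0.4], [-0.28, 0.00, 0.63, -1.06]]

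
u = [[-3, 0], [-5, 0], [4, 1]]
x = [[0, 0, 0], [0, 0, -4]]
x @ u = [[0, 0], [-16, -4]]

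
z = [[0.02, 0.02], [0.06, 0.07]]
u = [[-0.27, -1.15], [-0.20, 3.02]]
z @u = [[-0.01, 0.04], [-0.03, 0.14]]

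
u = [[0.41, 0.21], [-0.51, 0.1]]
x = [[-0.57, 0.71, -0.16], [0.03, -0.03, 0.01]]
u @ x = [[-0.23, 0.28, -0.06], [0.29, -0.37, 0.08]]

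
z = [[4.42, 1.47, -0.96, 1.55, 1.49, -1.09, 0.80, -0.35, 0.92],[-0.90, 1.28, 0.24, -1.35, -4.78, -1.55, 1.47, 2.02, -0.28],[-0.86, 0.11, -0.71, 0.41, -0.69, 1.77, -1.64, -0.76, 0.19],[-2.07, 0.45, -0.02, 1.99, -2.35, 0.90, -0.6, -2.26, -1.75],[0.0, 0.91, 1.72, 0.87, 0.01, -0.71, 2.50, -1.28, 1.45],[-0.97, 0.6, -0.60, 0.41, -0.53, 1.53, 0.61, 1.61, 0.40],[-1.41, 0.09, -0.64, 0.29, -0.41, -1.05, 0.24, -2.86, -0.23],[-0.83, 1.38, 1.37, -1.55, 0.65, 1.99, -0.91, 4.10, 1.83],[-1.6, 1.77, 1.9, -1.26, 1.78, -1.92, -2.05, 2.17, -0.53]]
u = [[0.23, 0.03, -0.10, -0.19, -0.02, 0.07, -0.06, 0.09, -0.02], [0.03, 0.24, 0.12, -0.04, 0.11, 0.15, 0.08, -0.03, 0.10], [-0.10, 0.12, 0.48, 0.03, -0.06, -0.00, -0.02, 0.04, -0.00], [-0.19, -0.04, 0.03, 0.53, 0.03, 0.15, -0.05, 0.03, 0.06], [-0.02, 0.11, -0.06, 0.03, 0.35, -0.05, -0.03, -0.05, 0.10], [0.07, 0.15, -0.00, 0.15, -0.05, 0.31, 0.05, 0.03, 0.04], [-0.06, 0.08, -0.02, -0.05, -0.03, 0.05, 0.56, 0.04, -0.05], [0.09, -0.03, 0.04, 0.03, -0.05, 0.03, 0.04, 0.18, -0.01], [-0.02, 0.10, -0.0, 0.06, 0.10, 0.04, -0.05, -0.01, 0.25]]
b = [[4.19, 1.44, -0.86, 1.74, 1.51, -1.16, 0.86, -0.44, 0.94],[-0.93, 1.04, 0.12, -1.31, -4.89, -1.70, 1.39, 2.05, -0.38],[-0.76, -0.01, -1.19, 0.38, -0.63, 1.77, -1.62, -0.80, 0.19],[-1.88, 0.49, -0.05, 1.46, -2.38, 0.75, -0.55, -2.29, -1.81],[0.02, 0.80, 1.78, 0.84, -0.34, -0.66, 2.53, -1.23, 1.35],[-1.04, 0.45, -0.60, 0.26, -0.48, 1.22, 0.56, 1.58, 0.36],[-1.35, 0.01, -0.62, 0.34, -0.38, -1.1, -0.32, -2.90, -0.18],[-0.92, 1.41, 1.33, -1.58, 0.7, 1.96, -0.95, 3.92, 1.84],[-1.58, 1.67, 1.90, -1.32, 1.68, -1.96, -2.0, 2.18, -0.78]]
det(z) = -5696.42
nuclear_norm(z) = 34.91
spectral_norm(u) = 0.70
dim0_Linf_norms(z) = [4.42, 1.77, 1.9, 1.99, 4.78, 1.99, 2.5, 4.1, 1.83]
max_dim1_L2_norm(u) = 0.59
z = u + b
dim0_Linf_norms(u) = [0.23, 0.24, 0.48, 0.53, 0.35, 0.31, 0.56, 0.18, 0.25]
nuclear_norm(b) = 34.40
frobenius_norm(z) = 13.84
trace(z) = 12.33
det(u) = -0.00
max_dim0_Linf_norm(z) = 4.78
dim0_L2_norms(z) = [5.62, 3.2, 3.27, 3.65, 5.93, 4.37, 4.19, 6.62, 3.16]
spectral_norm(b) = 7.77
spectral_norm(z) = 7.89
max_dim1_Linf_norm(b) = 4.89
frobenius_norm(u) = 1.28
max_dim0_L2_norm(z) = 6.62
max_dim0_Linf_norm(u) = 0.56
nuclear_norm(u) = 3.13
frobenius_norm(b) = 13.66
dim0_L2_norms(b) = [5.36, 3.0, 3.39, 3.49, 6.0, 4.33, 4.16, 6.54, 3.21]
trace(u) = 3.13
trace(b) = 9.20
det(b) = -5017.66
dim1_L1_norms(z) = [13.05, 13.87, 7.14, 12.39, 9.45, 7.26, 7.22, 14.61, 14.98]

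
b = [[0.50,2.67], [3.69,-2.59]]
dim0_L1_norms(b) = [4.19, 5.26]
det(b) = -11.15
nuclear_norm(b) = 7.07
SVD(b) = [[0.33, -0.95], [-0.95, -0.33]] @ diag([4.698261686409343, 2.3726434890261188]) @ [[-0.71, 0.71],[-0.71, -0.71]]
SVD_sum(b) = [[-1.08, 1.08],[3.14, -3.14]] + [[1.58, 1.59], [0.55, 0.55]]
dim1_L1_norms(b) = [3.17, 6.28]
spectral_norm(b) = 4.70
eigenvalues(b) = [2.45, -4.54]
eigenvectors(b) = [[0.81, -0.47], [0.59, 0.88]]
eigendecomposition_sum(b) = [[1.77,  0.94], [1.29,  0.68]] + [[-1.27, 1.73], [2.40, -3.27]]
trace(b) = -2.09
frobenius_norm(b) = 5.26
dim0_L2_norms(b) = [3.72, 3.72]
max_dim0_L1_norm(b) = 5.26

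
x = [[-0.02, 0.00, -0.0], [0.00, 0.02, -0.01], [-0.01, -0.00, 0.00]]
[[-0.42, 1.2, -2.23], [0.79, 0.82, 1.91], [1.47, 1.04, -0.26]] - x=[[-0.40, 1.2, -2.23], [0.79, 0.80, 1.92], [1.48, 1.04, -0.26]]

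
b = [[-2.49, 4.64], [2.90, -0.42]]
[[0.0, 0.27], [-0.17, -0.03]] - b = [[2.49,-4.37], [-3.07,0.39]]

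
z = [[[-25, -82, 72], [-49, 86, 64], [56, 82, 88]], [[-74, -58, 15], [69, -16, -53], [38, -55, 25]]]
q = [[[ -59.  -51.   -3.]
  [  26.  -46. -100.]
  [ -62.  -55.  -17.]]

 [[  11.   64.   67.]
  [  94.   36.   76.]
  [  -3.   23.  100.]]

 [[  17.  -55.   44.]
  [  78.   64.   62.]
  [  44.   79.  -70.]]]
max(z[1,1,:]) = 69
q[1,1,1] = 36.0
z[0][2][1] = 82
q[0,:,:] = [[-59.0, -51.0, -3.0], [26.0, -46.0, -100.0], [-62.0, -55.0, -17.0]]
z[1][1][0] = 69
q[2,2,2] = -70.0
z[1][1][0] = 69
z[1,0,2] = 15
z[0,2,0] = 56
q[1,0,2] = 67.0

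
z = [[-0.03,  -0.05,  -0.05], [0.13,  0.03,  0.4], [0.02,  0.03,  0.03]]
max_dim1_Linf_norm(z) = 0.4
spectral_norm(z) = 0.43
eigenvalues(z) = [0.09, 0.01, -0.06]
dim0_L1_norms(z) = [0.18, 0.11, 0.48]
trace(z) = 0.03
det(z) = -0.00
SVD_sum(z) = [[-0.02,-0.01,-0.06], [0.13,0.04,0.40], [0.01,0.00,0.04]] + [[-0.01, -0.04, 0.01],[-0.00, -0.01, 0.0],[0.01, 0.03, -0.00]] + [[0.0, -0.0, -0.0], [0.0, -0.0, -0.00], [0.0, -0.0, -0.0]]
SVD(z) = [[-0.14, -0.84, 0.52], [0.99, -0.17, 0.0], [0.09, 0.51, 0.85]] @ diag([0.4276285574153163, 0.05505767193460455, 0.0015715101136028577]) @ [[0.31,0.09,0.95], [0.25,0.95,-0.18], [0.92,-0.29,-0.28]]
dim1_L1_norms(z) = [0.13, 0.56, 0.08]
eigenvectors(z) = [[-0.47,0.88,-0.57],[0.84,-0.38,-0.74],[0.27,-0.27,0.36]]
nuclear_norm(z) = 0.48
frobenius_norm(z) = 0.43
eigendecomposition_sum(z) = [[-0.06, -0.03, -0.16], [0.11, 0.06, 0.29], [0.04, 0.02, 0.09]] + [[0.01, 0.00, 0.02], [-0.01, -0.00, -0.01], [-0.00, -0.0, -0.01]] + [[0.02, -0.02, 0.09], [0.03, -0.03, 0.12], [-0.01, 0.01, -0.06]]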